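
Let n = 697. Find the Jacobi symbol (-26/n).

First reduce: -26 ≡ 671 (mod 697).
Reciprocity: 671 ≡ 3 and 697 ≡ 1 (mod 4), so (671/697) = +(697/671).
Reduce top mod 671: now compute (26/671).
Pull out 2: since 671 ≡ 7 (mod 8), (2/671) = +1.
Reciprocity: 13 ≡ 1 and 671 ≡ 3 (mod 4), so (13/671) = +(671/13).
Reduce top mod 13: now compute (8/13).
Pull out 2^3: since 13 ≡ 5 (mod 8), (2/13) = -1, so (2/13)^3 = -1.
Reached (1/13) = 1. Collecting the sign flips along the way, the symbol is -1.

-1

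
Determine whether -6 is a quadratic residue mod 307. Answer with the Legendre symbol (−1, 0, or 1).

First reduce: -6 ≡ 301 (mod 307).
Reciprocity: 301 ≡ 1 and 307 ≡ 3 (mod 4), so (301/307) = +(307/301).
Reduce top mod 301: now compute (6/301).
Pull out 2: since 301 ≡ 5 (mod 8), (2/301) = -1.
Reciprocity: 3 ≡ 3 and 301 ≡ 1 (mod 4), so (3/301) = +(301/3).
Reduce top mod 3: now compute (1/3).
Reached (1/3) = 1. Collecting the sign flips along the way, the symbol is -1.

-1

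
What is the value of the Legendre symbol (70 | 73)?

1

Pull out 2: since 73 ≡ 1 (mod 8), (2/73) = +1.
Reciprocity: 35 ≡ 3 and 73 ≡ 1 (mod 4), so (35/73) = +(73/35).
Reduce top mod 35: now compute (3/35).
Reciprocity: 3 ≡ 3 and 35 ≡ 3 (mod 4), so (3/35) = −(35/3).
Reduce top mod 3: now compute (2/3).
Pull out 2: since 3 ≡ 3 (mod 8), (2/3) = -1.
Reached (1/3) = 1. Collecting the sign flips along the way, the symbol is +1.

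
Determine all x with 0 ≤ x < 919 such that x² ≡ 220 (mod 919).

217, 702

Since 919 ≡ 3 (mod 4), a square root of 220 is 220^((919+1)/4) = 220^230 mod 919.
Repeated squaring: 220^2≡612, 220^4≡511, 220^8≡125, 220^16≡2, 220^32≡4, 220^64≡16, 220^128≡256 (mod 919).
220^230 = 220^(128+64+32+4+2) ≡ 217 (mod 919).
Check: 217² = 47089 ≡ 220 (mod 919). The two roots are 217 and 702.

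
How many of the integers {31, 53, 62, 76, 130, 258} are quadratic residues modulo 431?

2

(31/431) = -1 → non-residue.
(53/431) = +1 → QR.
(62/431) = -1 → non-residue.
(76/431) = +1 → QR.
(130/431) = -1 → non-residue.
(258/431) = -1 → non-residue.
Total quadratic residues among the 6: 2.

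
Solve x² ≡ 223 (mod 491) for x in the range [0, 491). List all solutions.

Since 491 ≡ 3 (mod 4), a square root of 223 is 223^((491+1)/4) = 223^123 mod 491.
Repeated squaring: 223^2≡138, 223^4≡386, 223^8≡223, 223^16≡138, 223^32≡386, 223^64≡223 (mod 491).
223^123 = 223^(64+32+16+8+2+1) ≡ 386 (mod 491).
Check: 386² = 148996 ≡ 223 (mod 491). The two roots are 105 and 386.

105, 386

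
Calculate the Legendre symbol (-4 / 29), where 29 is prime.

First reduce: -4 ≡ 25 (mod 29).
Reciprocity: 25 ≡ 1 and 29 ≡ 1 (mod 4), so (25/29) = +(29/25).
Reduce top mod 25: now compute (4/25).
Pull out 2^2: since 25 ≡ 1 (mod 8), (2/25) = +1, so (2/25)^2 = +1.
Reached (1/25) = 1. Collecting the sign flips along the way, the symbol is +1.

1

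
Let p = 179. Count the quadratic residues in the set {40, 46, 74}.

2

(40/179) = -1 → non-residue.
(46/179) = +1 → QR.
(74/179) = +1 → QR.
Total quadratic residues among the 3: 2.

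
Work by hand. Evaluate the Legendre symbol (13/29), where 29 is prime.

1

Reciprocity: 13 ≡ 1 and 29 ≡ 1 (mod 4), so (13/29) = +(29/13).
Reduce top mod 13: now compute (3/13).
Reciprocity: 3 ≡ 3 and 13 ≡ 1 (mod 4), so (3/13) = +(13/3).
Reduce top mod 3: now compute (1/3).
Reached (1/3) = 1. Collecting the sign flips along the way, the symbol is +1.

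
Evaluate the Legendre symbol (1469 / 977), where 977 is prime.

1

Euler's criterion: (1469/977) ≡ 492^488 (mod 977).
492^2 ≡ 745 (mod 977)
492^4 ≡ 89 (mod 977)
492^8 ≡ 105 (mod 977)
492^16 ≡ 278 (mod 977)
492^32 ≡ 101 (mod 977)
492^64 ≡ 431 (mod 977)
492^128 ≡ 131 (mod 977)
492^256 ≡ 552 (mod 977)
492^488 = 492^(256+128+64+32+8) ≡ 1 (mod 977).
Result is 1, so (1469/977) = 1.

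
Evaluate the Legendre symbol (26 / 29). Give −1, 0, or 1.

Pull out 2: since 29 ≡ 5 (mod 8), (2/29) = -1.
Reciprocity: 13 ≡ 1 and 29 ≡ 1 (mod 4), so (13/29) = +(29/13).
Reduce top mod 13: now compute (3/13).
Reciprocity: 3 ≡ 3 and 13 ≡ 1 (mod 4), so (3/13) = +(13/3).
Reduce top mod 3: now compute (1/3).
Reached (1/3) = 1. Collecting the sign flips along the way, the symbol is -1.

-1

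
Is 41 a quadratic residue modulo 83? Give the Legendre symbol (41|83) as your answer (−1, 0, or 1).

1

Reciprocity: 41 ≡ 1 and 83 ≡ 3 (mod 4), so (41/83) = +(83/41).
Reduce top mod 41: now compute (1/41).
Reached (1/41) = 1. Collecting the sign flips along the way, the symbol is +1.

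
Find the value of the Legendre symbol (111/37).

0

First reduce: 111 ≡ 0 (mod 37).
Top reduces to 0: gcd > 1, so the symbol is 0.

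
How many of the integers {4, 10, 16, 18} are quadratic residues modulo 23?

3

(4/23) = +1 → QR.
(10/23) = -1 → non-residue.
(16/23) = +1 → QR.
(18/23) = +1 → QR.
Total quadratic residues among the 4: 3.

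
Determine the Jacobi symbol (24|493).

Pull out 2^3: since 493 ≡ 5 (mod 8), (2/493) = -1, so (2/493)^3 = -1.
Reciprocity: 3 ≡ 3 and 493 ≡ 1 (mod 4), so (3/493) = +(493/3).
Reduce top mod 3: now compute (1/3).
Reached (1/3) = 1. Collecting the sign flips along the way, the symbol is -1.

-1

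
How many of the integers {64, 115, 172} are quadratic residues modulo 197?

2

(64/197) = +1 → QR.
(115/197) = -1 → non-residue.
(172/197) = +1 → QR.
Total quadratic residues among the 3: 2.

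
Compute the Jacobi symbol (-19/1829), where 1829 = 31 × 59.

First reduce: -19 ≡ 1810 (mod 1829).
Pull out 2: since 1829 ≡ 5 (mod 8), (2/1829) = -1.
Reciprocity: 905 ≡ 1 and 1829 ≡ 1 (mod 4), so (905/1829) = +(1829/905).
Reduce top mod 905: now compute (19/905).
Reciprocity: 19 ≡ 3 and 905 ≡ 1 (mod 4), so (19/905) = +(905/19).
Reduce top mod 19: now compute (12/19).
Pull out 2^2: since 19 ≡ 3 (mod 8), (2/19) = -1, so (2/19)^2 = +1.
Reciprocity: 3 ≡ 3 and 19 ≡ 3 (mod 4), so (3/19) = −(19/3).
Reduce top mod 3: now compute (1/3).
Reached (1/3) = 1. Collecting the sign flips along the way, the symbol is +1.

1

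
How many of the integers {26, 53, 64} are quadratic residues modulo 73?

(26/73) = -1 → non-residue.
(53/73) = -1 → non-residue.
(64/73) = +1 → QR.
Total quadratic residues among the 3: 1.

1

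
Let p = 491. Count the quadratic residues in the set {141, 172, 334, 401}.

(141/491) = -1 → non-residue.
(172/491) = +1 → QR.
(334/491) = +1 → QR.
(401/491) = +1 → QR.
Total quadratic residues among the 4: 3.

3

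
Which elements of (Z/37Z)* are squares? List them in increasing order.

Square k = 1,…,18 (k and 37−k give the same square):
1²=1, 2²=4, 3²=9, 4²=16, 5²=25, 6²=36, 7²≡12, 8²≡27, 9²≡7, 10²≡26, 11²≡10, 12²≡33, 13²≡21, 14²≡11, 15²≡3, 16²≡34, 17²≡30, 18²≡28 (mod 37).
So the quadratic residues mod 37 are {1, 3, 4, 7, 9, 10, 11, 12, 16, 21, 25, 26, 27, 28, 30, 33, 34, 36}.

1 3 4 7 9 10 11 12 16 21 25 26 27 28 30 33 34 36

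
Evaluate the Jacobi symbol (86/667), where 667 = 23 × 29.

-1

Pull out 2: since 667 ≡ 3 (mod 8), (2/667) = -1.
Reciprocity: 43 ≡ 3 and 667 ≡ 3 (mod 4), so (43/667) = −(667/43).
Reduce top mod 43: now compute (22/43).
Pull out 2: since 43 ≡ 3 (mod 8), (2/43) = -1.
Reciprocity: 11 ≡ 3 and 43 ≡ 3 (mod 4), so (11/43) = −(43/11).
Reduce top mod 11: now compute (10/11).
Pull out 2: since 11 ≡ 3 (mod 8), (2/11) = -1.
Reciprocity: 5 ≡ 1 and 11 ≡ 3 (mod 4), so (5/11) = +(11/5).
Reduce top mod 5: now compute (1/5).
Reached (1/5) = 1. Collecting the sign flips along the way, the symbol is -1.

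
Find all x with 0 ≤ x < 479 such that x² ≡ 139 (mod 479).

144, 335

Since 479 ≡ 3 (mod 4), a square root of 139 is 139^((479+1)/4) = 139^120 mod 479.
Repeated squaring: 139^2≡161, 139^4≡55, 139^8≡151, 139^16≡288, 139^32≡77, 139^64≡181 (mod 479).
139^120 = 139^(64+32+16+8) ≡ 144 (mod 479).
Check: 144² = 20736 ≡ 139 (mod 479). The two roots are 144 and 335.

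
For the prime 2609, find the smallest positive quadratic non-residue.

3

(2/2609) = +1, so 2 is a residue.
(3/2609) = −1, so 3 is the smallest positive non-residue mod 2609.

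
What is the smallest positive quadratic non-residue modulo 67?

(2/67) = −1, so 2 is the smallest positive non-residue mod 67.

2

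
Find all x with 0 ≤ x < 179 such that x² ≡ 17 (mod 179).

Since 179 ≡ 3 (mod 4), a square root of 17 is 17^((179+1)/4) = 17^45 mod 179.
Repeated squaring: 17^2≡110, 17^4≡107, 17^8≡172, 17^16≡49, 17^32≡74 (mod 179).
17^45 = 17^(32+8+4+1) ≡ 14 (mod 179).
Check: 14² = 196 ≡ 17 (mod 179). The two roots are 14 and 165.

14, 165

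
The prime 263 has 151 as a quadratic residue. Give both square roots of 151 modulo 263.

Since 263 ≡ 3 (mod 4), a square root of 151 is 151^((263+1)/4) = 151^66 mod 263.
Repeated squaring: 151^2≡183, 151^4≡88, 151^8≡117, 151^16≡13, 151^32≡169, 151^64≡157 (mod 263).
151^66 = 151^(64+2) ≡ 64 (mod 263).
Check: 64² = 4096 ≡ 151 (mod 263). The two roots are 64 and 199.

64, 199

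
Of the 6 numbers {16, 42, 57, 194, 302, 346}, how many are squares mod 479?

5

(16/479) = +1 → QR.
(42/479) = +1 → QR.
(57/479) = -1 → non-residue.
(194/479) = +1 → QR.
(302/479) = +1 → QR.
(346/479) = +1 → QR.
Total quadratic residues among the 6: 5.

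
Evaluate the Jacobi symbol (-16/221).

First reduce: -16 ≡ 205 (mod 221).
Reciprocity: 205 ≡ 1 and 221 ≡ 1 (mod 4), so (205/221) = +(221/205).
Reduce top mod 205: now compute (16/205).
Pull out 2^4: since 205 ≡ 5 (mod 8), (2/205) = -1, so (2/205)^4 = +1.
Reached (1/205) = 1. Collecting the sign flips along the way, the symbol is +1.

1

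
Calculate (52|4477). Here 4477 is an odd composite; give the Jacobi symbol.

Pull out 2^2: since 4477 ≡ 5 (mod 8), (2/4477) = -1, so (2/4477)^2 = +1.
Reciprocity: 13 ≡ 1 and 4477 ≡ 1 (mod 4), so (13/4477) = +(4477/13).
Reduce top mod 13: now compute (5/13).
Reciprocity: 5 ≡ 1 and 13 ≡ 1 (mod 4), so (5/13) = +(13/5).
Reduce top mod 5: now compute (3/5).
Reciprocity: 3 ≡ 3 and 5 ≡ 1 (mod 4), so (3/5) = +(5/3).
Reduce top mod 3: now compute (2/3).
Pull out 2: since 3 ≡ 3 (mod 8), (2/3) = -1.
Reached (1/3) = 1. Collecting the sign flips along the way, the symbol is -1.

-1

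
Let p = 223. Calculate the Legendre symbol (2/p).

1

Pull out 2: since 223 ≡ 7 (mod 8), (2/223) = +1.
Reached (1/223) = 1. Collecting the sign flips along the way, the symbol is +1.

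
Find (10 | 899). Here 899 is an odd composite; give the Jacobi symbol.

-1

Pull out 2: since 899 ≡ 3 (mod 8), (2/899) = -1.
Reciprocity: 5 ≡ 1 and 899 ≡ 3 (mod 4), so (5/899) = +(899/5).
Reduce top mod 5: now compute (4/5).
Pull out 2^2: since 5 ≡ 5 (mod 8), (2/5) = -1, so (2/5)^2 = +1.
Reached (1/5) = 1. Collecting the sign flips along the way, the symbol is -1.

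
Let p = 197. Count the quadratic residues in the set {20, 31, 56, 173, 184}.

1

(20/197) = -1 → non-residue.
(31/197) = -1 → non-residue.
(56/197) = -1 → non-residue.
(173/197) = +1 → QR.
(184/197) = -1 → non-residue.
Total quadratic residues among the 5: 1.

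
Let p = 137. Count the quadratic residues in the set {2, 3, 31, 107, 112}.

3

(2/137) = +1 → QR.
(3/137) = -1 → non-residue.
(31/137) = -1 → non-residue.
(107/137) = +1 → QR.
(112/137) = +1 → QR.
Total quadratic residues among the 5: 3.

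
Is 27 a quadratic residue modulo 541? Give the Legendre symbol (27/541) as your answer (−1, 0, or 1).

Euler's criterion: (27/541) ≡ 27^270 (mod 541).
27^2 ≡ 188 (mod 541)
27^4 ≡ 179 (mod 541)
27^8 ≡ 122 (mod 541)
27^16 ≡ 277 (mod 541)
27^32 ≡ 448 (mod 541)
27^64 ≡ 534 (mod 541)
27^128 ≡ 49 (mod 541)
27^256 ≡ 237 (mod 541)
27^270 = 27^(256+8+4+2) ≡ 1 (mod 541).
Result is 1, so (27/541) = 1.

1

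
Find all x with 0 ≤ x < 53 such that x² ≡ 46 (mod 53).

24, 29

53 ≡ 1 (mod 4), so we find a root by search.
Trying successive values, 24² = 576 ≡ 46 (mod 53). The other root is 53 − 24 = 29.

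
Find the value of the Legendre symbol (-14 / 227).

First reduce: -14 ≡ 213 (mod 227).
Reciprocity: 213 ≡ 1 and 227 ≡ 3 (mod 4), so (213/227) = +(227/213).
Reduce top mod 213: now compute (14/213).
Pull out 2: since 213 ≡ 5 (mod 8), (2/213) = -1.
Reciprocity: 7 ≡ 3 and 213 ≡ 1 (mod 4), so (7/213) = +(213/7).
Reduce top mod 7: now compute (3/7).
Reciprocity: 3 ≡ 3 and 7 ≡ 3 (mod 4), so (3/7) = −(7/3).
Reduce top mod 3: now compute (1/3).
Reached (1/3) = 1. Collecting the sign flips along the way, the symbol is +1.

1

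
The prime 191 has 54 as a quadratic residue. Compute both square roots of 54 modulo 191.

93, 98

Since 191 ≡ 3 (mod 4), a square root of 54 is 54^((191+1)/4) = 54^48 mod 191.
Repeated squaring: 54^2≡51, 54^4≡118, 54^8≡172, 54^16≡170, 54^32≡59 (mod 191).
54^48 = 54^(32+16) ≡ 98 (mod 191).
Check: 98² = 9604 ≡ 54 (mod 191). The two roots are 93 and 98.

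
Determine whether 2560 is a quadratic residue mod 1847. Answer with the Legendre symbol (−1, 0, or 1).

First reduce: 2560 ≡ 713 (mod 1847).
Reciprocity: 713 ≡ 1 and 1847 ≡ 3 (mod 4), so (713/1847) = +(1847/713).
Reduce top mod 713: now compute (421/713).
Reciprocity: 421 ≡ 1 and 713 ≡ 1 (mod 4), so (421/713) = +(713/421).
Reduce top mod 421: now compute (292/421).
Pull out 2^2: since 421 ≡ 5 (mod 8), (2/421) = -1, so (2/421)^2 = +1.
Reciprocity: 73 ≡ 1 and 421 ≡ 1 (mod 4), so (73/421) = +(421/73).
Reduce top mod 73: now compute (56/73).
Pull out 2^3: since 73 ≡ 1 (mod 8), (2/73) = +1, so (2/73)^3 = +1.
Reciprocity: 7 ≡ 3 and 73 ≡ 1 (mod 4), so (7/73) = +(73/7).
Reduce top mod 7: now compute (3/7).
Reciprocity: 3 ≡ 3 and 7 ≡ 3 (mod 4), so (3/7) = −(7/3).
Reduce top mod 3: now compute (1/3).
Reached (1/3) = 1. Collecting the sign flips along the way, the symbol is -1.

-1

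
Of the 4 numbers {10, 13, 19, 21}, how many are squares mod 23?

(10/23) = -1 → non-residue.
(13/23) = +1 → QR.
(19/23) = -1 → non-residue.
(21/23) = -1 → non-residue.
Total quadratic residues among the 4: 1.

1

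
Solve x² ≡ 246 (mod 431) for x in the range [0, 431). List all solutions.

Since 431 ≡ 3 (mod 4), a square root of 246 is 246^((431+1)/4) = 246^108 mod 431.
Repeated squaring: 246^2≡176, 246^4≡375, 246^8≡119, 246^16≡369, 246^32≡396, 246^64≡363 (mod 431).
246^108 = 246^(64+32+8+4) ≡ 49 (mod 431).
Check: 49² = 2401 ≡ 246 (mod 431). The two roots are 49 and 382.

49, 382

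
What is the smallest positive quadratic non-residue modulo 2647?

3

(2/2647) = +1, so 2 is a residue.
(3/2647) = −1, so 3 is the smallest positive non-residue mod 2647.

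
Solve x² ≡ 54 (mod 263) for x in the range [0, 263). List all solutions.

Since 263 ≡ 3 (mod 4), a square root of 54 is 54^((263+1)/4) = 54^66 mod 263.
Repeated squaring: 54^2≡23, 54^4≡3, 54^8≡9, 54^16≡81, 54^32≡249, 54^64≡196 (mod 263).
54^66 = 54^(64+2) ≡ 37 (mod 263).
Check: 37² = 1369 ≡ 54 (mod 263). The two roots are 37 and 226.

37, 226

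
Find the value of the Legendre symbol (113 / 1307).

1

Reciprocity: 113 ≡ 1 and 1307 ≡ 3 (mod 4), so (113/1307) = +(1307/113).
Reduce top mod 113: now compute (64/113).
Pull out 2^6: since 113 ≡ 1 (mod 8), (2/113) = +1, so (2/113)^6 = +1.
Reached (1/113) = 1. Collecting the sign flips along the way, the symbol is +1.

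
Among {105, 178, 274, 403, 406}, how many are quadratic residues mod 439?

2

(105/439) = -1 → non-residue.
(178/439) = -1 → non-residue.
(274/439) = +1 → QR.
(403/439) = -1 → non-residue.
(406/439) = +1 → QR.
Total quadratic residues among the 5: 2.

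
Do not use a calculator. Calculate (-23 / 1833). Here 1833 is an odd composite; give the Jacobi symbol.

First reduce: -23 ≡ 1810 (mod 1833).
Pull out 2: since 1833 ≡ 1 (mod 8), (2/1833) = +1.
Reciprocity: 905 ≡ 1 and 1833 ≡ 1 (mod 4), so (905/1833) = +(1833/905).
Reduce top mod 905: now compute (23/905).
Reciprocity: 23 ≡ 3 and 905 ≡ 1 (mod 4), so (23/905) = +(905/23).
Reduce top mod 23: now compute (8/23).
Pull out 2^3: since 23 ≡ 7 (mod 8), (2/23) = +1, so (2/23)^3 = +1.
Reached (1/23) = 1. Collecting the sign flips along the way, the symbol is +1.

1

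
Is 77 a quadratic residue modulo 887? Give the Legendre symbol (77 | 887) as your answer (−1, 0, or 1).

Euler's criterion: (77/887) ≡ 77^443 (mod 887).
77^2 ≡ 607 (mod 887)
77^4 ≡ 344 (mod 887)
77^8 ≡ 365 (mod 887)
77^16 ≡ 175 (mod 887)
77^32 ≡ 467 (mod 887)
77^64 ≡ 774 (mod 887)
77^128 ≡ 351 (mod 887)
77^256 ≡ 795 (mod 887)
77^443 = 77^(256+128+32+16+8+2+1) ≡ 1 (mod 887).
Result is 1, so (77/887) = 1.

1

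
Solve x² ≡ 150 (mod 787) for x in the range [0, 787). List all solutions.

Since 787 ≡ 3 (mod 4), a square root of 150 is 150^((787+1)/4) = 150^197 mod 787.
Repeated squaring: 150^2≡464, 150^4≡445, 150^8≡488, 150^16≡470, 150^32≡540, 150^64≡410, 150^128≡469 (mod 787).
150^197 = 150^(128+64+4+1) ≡ 573 (mod 787).
Check: 573² = 328329 ≡ 150 (mod 787). The two roots are 214 and 573.

214, 573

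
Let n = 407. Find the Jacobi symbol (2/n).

1

Pull out 2: since 407 ≡ 7 (mod 8), (2/407) = +1.
Reached (1/407) = 1. Collecting the sign flips along the way, the symbol is +1.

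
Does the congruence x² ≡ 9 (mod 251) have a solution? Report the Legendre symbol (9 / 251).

Euler's criterion: (9/251) ≡ 9^125 (mod 251).
9^2 ≡ 81 (mod 251)
9^4 ≡ 35 (mod 251)
9^8 ≡ 221 (mod 251)
9^16 ≡ 147 (mod 251)
9^32 ≡ 23 (mod 251)
9^64 ≡ 27 (mod 251)
9^125 = 9^(64+32+16+8+4+1) ≡ 1 (mod 251).
Result is 1, so (9/251) = 1.

1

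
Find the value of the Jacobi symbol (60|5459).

1

Pull out 2^2: since 5459 ≡ 3 (mod 8), (2/5459) = -1, so (2/5459)^2 = +1.
Reciprocity: 15 ≡ 3 and 5459 ≡ 3 (mod 4), so (15/5459) = −(5459/15).
Reduce top mod 15: now compute (14/15).
Pull out 2: since 15 ≡ 7 (mod 8), (2/15) = +1.
Reciprocity: 7 ≡ 3 and 15 ≡ 3 (mod 4), so (7/15) = −(15/7).
Reduce top mod 7: now compute (1/7).
Reached (1/7) = 1. Collecting the sign flips along the way, the symbol is +1.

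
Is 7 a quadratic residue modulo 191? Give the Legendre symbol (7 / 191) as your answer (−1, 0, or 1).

-1

Euler's criterion: (7/191) ≡ 7^95 (mod 191).
7^2 ≡ 49 (mod 191)
7^4 ≡ 109 (mod 191)
7^8 ≡ 39 (mod 191)
7^16 ≡ 184 (mod 191)
7^32 ≡ 49 (mod 191)
7^64 ≡ 109 (mod 191)
7^95 = 7^(64+16+8+4+2+1) ≡ 190 (mod 191).
Result is 190 ≡ −1, so (7/191) = −1.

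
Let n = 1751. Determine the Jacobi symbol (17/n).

Reciprocity: 17 ≡ 1 and 1751 ≡ 3 (mod 4), so (17/1751) = +(1751/17).
Reduce top mod 17: now compute (0/17).
Top reduces to 0: gcd > 1, so the symbol is 0.

0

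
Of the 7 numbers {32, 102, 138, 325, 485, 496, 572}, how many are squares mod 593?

3

(32/593) = +1 → QR.
(102/593) = -1 → non-residue.
(138/593) = -1 → non-residue.
(325/593) = -1 → non-residue.
(485/593) = -1 → non-residue.
(496/593) = +1 → QR.
(572/593) = +1 → QR.
Total quadratic residues among the 7: 3.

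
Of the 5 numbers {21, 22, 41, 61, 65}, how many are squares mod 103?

(21/103) = -1 → non-residue.
(22/103) = -1 → non-residue.
(41/103) = +1 → QR.
(61/103) = +1 → QR.
(65/103) = -1 → non-residue.
Total quadratic residues among the 5: 2.

2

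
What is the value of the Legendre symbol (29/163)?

-1

Euler's criterion: (29/163) ≡ 29^81 (mod 163).
29^2 ≡ 26 (mod 163)
29^4 ≡ 24 (mod 163)
29^8 ≡ 87 (mod 163)
29^16 ≡ 71 (mod 163)
29^32 ≡ 151 (mod 163)
29^64 ≡ 144 (mod 163)
29^81 = 29^(64+16+1) ≡ 162 (mod 163).
Result is 162 ≡ −1, so (29/163) = −1.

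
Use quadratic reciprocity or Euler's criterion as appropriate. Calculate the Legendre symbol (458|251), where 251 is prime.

1

Euler's criterion: (458/251) ≡ 207^125 (mod 251).
207^2 ≡ 179 (mod 251)
207^4 ≡ 164 (mod 251)
207^8 ≡ 39 (mod 251)
207^16 ≡ 15 (mod 251)
207^32 ≡ 225 (mod 251)
207^64 ≡ 174 (mod 251)
207^125 = 207^(64+32+16+8+4+1) ≡ 1 (mod 251).
Result is 1, so (458/251) = 1.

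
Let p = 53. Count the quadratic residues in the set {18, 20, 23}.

(18/53) = -1 → non-residue.
(20/53) = -1 → non-residue.
(23/53) = -1 → non-residue.
Total quadratic residues among the 3: 0.

0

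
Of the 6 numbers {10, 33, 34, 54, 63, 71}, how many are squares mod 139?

4

(10/139) = -1 → non-residue.
(33/139) = -1 → non-residue.
(34/139) = +1 → QR.
(54/139) = +1 → QR.
(63/139) = +1 → QR.
(71/139) = +1 → QR.
Total quadratic residues among the 6: 4.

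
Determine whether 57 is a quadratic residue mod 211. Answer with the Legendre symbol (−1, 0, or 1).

Reciprocity: 57 ≡ 1 and 211 ≡ 3 (mod 4), so (57/211) = +(211/57).
Reduce top mod 57: now compute (40/57).
Pull out 2^3: since 57 ≡ 1 (mod 8), (2/57) = +1, so (2/57)^3 = +1.
Reciprocity: 5 ≡ 1 and 57 ≡ 1 (mod 4), so (5/57) = +(57/5).
Reduce top mod 5: now compute (2/5).
Pull out 2: since 5 ≡ 5 (mod 8), (2/5) = -1.
Reached (1/5) = 1. Collecting the sign flips along the way, the symbol is -1.

-1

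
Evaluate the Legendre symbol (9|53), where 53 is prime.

Reciprocity: 9 ≡ 1 and 53 ≡ 1 (mod 4), so (9/53) = +(53/9).
Reduce top mod 9: now compute (8/9).
Pull out 2^3: since 9 ≡ 1 (mod 8), (2/9) = +1, so (2/9)^3 = +1.
Reached (1/9) = 1. Collecting the sign flips along the way, the symbol is +1.

1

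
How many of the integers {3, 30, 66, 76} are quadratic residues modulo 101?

(3/101) = -1 → non-residue.
(30/101) = +1 → QR.
(66/101) = -1 → non-residue.
(76/101) = +1 → QR.
Total quadratic residues among the 4: 2.

2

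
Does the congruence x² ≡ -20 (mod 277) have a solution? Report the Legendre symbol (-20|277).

First reduce: -20 ≡ 257 (mod 277).
Reciprocity: 257 ≡ 1 and 277 ≡ 1 (mod 4), so (257/277) = +(277/257).
Reduce top mod 257: now compute (20/257).
Pull out 2^2: since 257 ≡ 1 (mod 8), (2/257) = +1, so (2/257)^2 = +1.
Reciprocity: 5 ≡ 1 and 257 ≡ 1 (mod 4), so (5/257) = +(257/5).
Reduce top mod 5: now compute (2/5).
Pull out 2: since 5 ≡ 5 (mod 8), (2/5) = -1.
Reached (1/5) = 1. Collecting the sign flips along the way, the symbol is -1.

-1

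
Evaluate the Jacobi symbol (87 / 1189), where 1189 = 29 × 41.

Reciprocity: 87 ≡ 3 and 1189 ≡ 1 (mod 4), so (87/1189) = +(1189/87).
Reduce top mod 87: now compute (58/87).
Pull out 2: since 87 ≡ 7 (mod 8), (2/87) = +1.
Reciprocity: 29 ≡ 1 and 87 ≡ 3 (mod 4), so (29/87) = +(87/29).
Reduce top mod 29: now compute (0/29).
Top reduces to 0: gcd > 1, so the symbol is 0.

0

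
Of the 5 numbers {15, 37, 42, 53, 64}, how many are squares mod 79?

(15/79) = -1 → non-residue.
(37/79) = -1 → non-residue.
(42/79) = +1 → QR.
(53/79) = -1 → non-residue.
(64/79) = +1 → QR.
Total quadratic residues among the 5: 2.

2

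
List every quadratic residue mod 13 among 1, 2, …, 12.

Square k = 1,…,6 (k and 13−k give the same square):
1²=1, 2²=4, 3²=9, 4²≡3, 5²≡12, 6²≡10 (mod 13).
So the quadratic residues mod 13 are {1, 3, 4, 9, 10, 12}.

1, 3, 4, 9, 10, 12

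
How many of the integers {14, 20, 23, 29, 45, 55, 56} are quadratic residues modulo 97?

0

(14/97) = -1 → non-residue.
(20/97) = -1 → non-residue.
(23/97) = -1 → non-residue.
(29/97) = -1 → non-residue.
(45/97) = -1 → non-residue.
(55/97) = -1 → non-residue.
(56/97) = -1 → non-residue.
Total quadratic residues among the 7: 0.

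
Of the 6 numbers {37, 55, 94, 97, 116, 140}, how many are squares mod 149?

(37/149) = +1 → QR.
(55/149) = -1 → non-residue.
(94/149) = -1 → non-residue.
(97/149) = -1 → non-residue.
(116/149) = +1 → QR.
(140/149) = +1 → QR.
Total quadratic residues among the 6: 3.

3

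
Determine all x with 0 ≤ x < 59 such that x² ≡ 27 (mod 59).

Since 59 ≡ 3 (mod 4), a square root of 27 is 27^((59+1)/4) = 27^15 mod 59.
Repeated squaring: 27^2≡21, 27^4≡28, 27^8≡17 (mod 59).
27^15 = 27^(8+4+2+1) ≡ 26 (mod 59).
Check: 26² = 676 ≡ 27 (mod 59). The two roots are 26 and 33.

26, 33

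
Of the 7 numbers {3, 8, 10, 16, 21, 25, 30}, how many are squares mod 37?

(3/37) = +1 → QR.
(8/37) = -1 → non-residue.
(10/37) = +1 → QR.
(16/37) = +1 → QR.
(21/37) = +1 → QR.
(25/37) = +1 → QR.
(30/37) = +1 → QR.
Total quadratic residues among the 7: 6.

6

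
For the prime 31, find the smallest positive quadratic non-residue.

(2/31) = +1, so 2 is a residue.
(3/31) = −1, so 3 is the smallest positive non-residue mod 31.

3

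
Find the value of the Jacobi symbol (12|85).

1

Pull out 2^2: since 85 ≡ 5 (mod 8), (2/85) = -1, so (2/85)^2 = +1.
Reciprocity: 3 ≡ 3 and 85 ≡ 1 (mod 4), so (3/85) = +(85/3).
Reduce top mod 3: now compute (1/3).
Reached (1/3) = 1. Collecting the sign flips along the way, the symbol is +1.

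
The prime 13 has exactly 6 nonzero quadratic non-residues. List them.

Square k = 1,…,6 (k and 13−k give the same square):
1²=1, 2²=4, 3²=9, 4²≡3, 5²≡12, 6²≡10 (mod 13).
The residues are {1, 3, 4, 9, 10, 12}; the non-residues are the remaining 6 nonzero classes.

2,5,6,7,8,11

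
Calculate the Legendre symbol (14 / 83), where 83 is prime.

Pull out 2: since 83 ≡ 3 (mod 8), (2/83) = -1.
Reciprocity: 7 ≡ 3 and 83 ≡ 3 (mod 4), so (7/83) = −(83/7).
Reduce top mod 7: now compute (6/7).
Pull out 2: since 7 ≡ 7 (mod 8), (2/7) = +1.
Reciprocity: 3 ≡ 3 and 7 ≡ 3 (mod 4), so (3/7) = −(7/3).
Reduce top mod 3: now compute (1/3).
Reached (1/3) = 1. Collecting the sign flips along the way, the symbol is -1.

-1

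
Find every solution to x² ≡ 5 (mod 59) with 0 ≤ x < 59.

Since 59 ≡ 3 (mod 4), a square root of 5 is 5^((59+1)/4) = 5^15 mod 59.
Repeated squaring: 5^2≡25, 5^4≡35, 5^8≡45 (mod 59).
5^15 = 5^(8+4+2+1) ≡ 51 (mod 59).
Check: 51² = 2601 ≡ 5 (mod 59). The two roots are 8 and 51.

8, 51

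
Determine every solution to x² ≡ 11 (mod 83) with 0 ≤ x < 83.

Since 83 ≡ 3 (mod 4), a square root of 11 is 11^((83+1)/4) = 11^21 mod 83.
Repeated squaring: 11^2≡38, 11^4≡33, 11^8≡10, 11^16≡17 (mod 83).
11^21 = 11^(16+4+1) ≡ 29 (mod 83).
Check: 29² = 841 ≡ 11 (mod 83). The two roots are 29 and 54.

29, 54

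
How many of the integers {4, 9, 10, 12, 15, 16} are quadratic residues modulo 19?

(4/19) = +1 → QR.
(9/19) = +1 → QR.
(10/19) = -1 → non-residue.
(12/19) = -1 → non-residue.
(15/19) = -1 → non-residue.
(16/19) = +1 → QR.
Total quadratic residues among the 6: 3.

3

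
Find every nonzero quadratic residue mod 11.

Square k = 1,…,5 (k and 11−k give the same square):
1²=1, 2²=4, 3²=9, 4²≡5, 5²≡3 (mod 11).
So the quadratic residues mod 11 are {1, 3, 4, 5, 9}.

1, 3, 4, 5, 9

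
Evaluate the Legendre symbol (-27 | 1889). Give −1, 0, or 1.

-1

First reduce: -27 ≡ 1862 (mod 1889).
Pull out 2: since 1889 ≡ 1 (mod 8), (2/1889) = +1.
Reciprocity: 931 ≡ 3 and 1889 ≡ 1 (mod 4), so (931/1889) = +(1889/931).
Reduce top mod 931: now compute (27/931).
Reciprocity: 27 ≡ 3 and 931 ≡ 3 (mod 4), so (27/931) = −(931/27).
Reduce top mod 27: now compute (13/27).
Reciprocity: 13 ≡ 1 and 27 ≡ 3 (mod 4), so (13/27) = +(27/13).
Reduce top mod 13: now compute (1/13).
Reached (1/13) = 1. Collecting the sign flips along the way, the symbol is -1.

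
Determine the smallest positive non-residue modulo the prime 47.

(2/47) = +1, so 2 is a residue.
(3/47) = +1, so 3 is a residue.
(4/47) = +1, so 4 is a residue.
(5/47) = −1, so 5 is the smallest positive non-residue mod 47.

5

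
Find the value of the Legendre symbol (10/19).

-1

Pull out 2: since 19 ≡ 3 (mod 8), (2/19) = -1.
Reciprocity: 5 ≡ 1 and 19 ≡ 3 (mod 4), so (5/19) = +(19/5).
Reduce top mod 5: now compute (4/5).
Pull out 2^2: since 5 ≡ 5 (mod 8), (2/5) = -1, so (2/5)^2 = +1.
Reached (1/5) = 1. Collecting the sign flips along the way, the symbol is -1.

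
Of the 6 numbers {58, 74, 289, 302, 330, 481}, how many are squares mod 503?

(58/503) = -1 → non-residue.
(74/503) = -1 → non-residue.
(289/503) = +1 → QR.
(302/503) = -1 → non-residue.
(330/503) = -1 → non-residue.
(481/503) = -1 → non-residue.
Total quadratic residues among the 6: 1.

1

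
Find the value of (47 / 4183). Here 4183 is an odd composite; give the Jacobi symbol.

Reciprocity: 47 ≡ 3 and 4183 ≡ 3 (mod 4), so (47/4183) = −(4183/47).
Reduce top mod 47: now compute (0/47).
Top reduces to 0: gcd > 1, so the symbol is 0.

0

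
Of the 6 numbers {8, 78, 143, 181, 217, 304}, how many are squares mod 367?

3

(8/367) = +1 → QR.
(78/367) = -1 → non-residue.
(143/367) = -1 → non-residue.
(181/367) = +1 → QR.
(217/367) = +1 → QR.
(304/367) = -1 → non-residue.
Total quadratic residues among the 6: 3.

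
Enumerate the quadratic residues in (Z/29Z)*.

1, 4, 5, 6, 7, 9, 13, 16, 20, 22, 23, 24, 25, 28

Square k = 1,…,14 (k and 29−k give the same square):
1²=1, 2²=4, 3²=9, 4²=16, 5²=25, 6²≡7, 7²≡20, 8²≡6, 9²≡23, 10²≡13, 11²≡5, 12²≡28, 13²≡24, 14²≡22 (mod 29).
So the quadratic residues mod 29 are {1, 4, 5, 6, 7, 9, 13, 16, 20, 22, 23, 24, 25, 28}.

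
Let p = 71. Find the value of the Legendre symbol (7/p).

Euler's criterion: (7/71) ≡ 7^35 (mod 71).
7^2 ≡ 49 (mod 71)
7^4 ≡ 58 (mod 71)
7^8 ≡ 27 (mod 71)
7^16 ≡ 19 (mod 71)
7^32 ≡ 6 (mod 71)
7^35 = 7^(32+2+1) ≡ 70 (mod 71).
Result is 70 ≡ −1, so (7/71) = −1.

-1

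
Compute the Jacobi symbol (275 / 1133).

Reciprocity: 275 ≡ 3 and 1133 ≡ 1 (mod 4), so (275/1133) = +(1133/275).
Reduce top mod 275: now compute (33/275).
Reciprocity: 33 ≡ 1 and 275 ≡ 3 (mod 4), so (33/275) = +(275/33).
Reduce top mod 33: now compute (11/33).
Reciprocity: 11 ≡ 3 and 33 ≡ 1 (mod 4), so (11/33) = +(33/11).
Reduce top mod 11: now compute (0/11).
Top reduces to 0: gcd > 1, so the symbol is 0.

0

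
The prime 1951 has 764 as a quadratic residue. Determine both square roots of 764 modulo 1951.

Since 1951 ≡ 3 (mod 4), a square root of 764 is 764^((1951+1)/4) = 764^488 mod 1951.
Repeated squaring: 764^2≡347, 764^4≡1398, 764^8≡1453, 764^16≡227, 764^32≡803, 764^64≡979, 764^128≡500, 764^256≡272 (mod 1951).
764^488 = 764^(256+128+64+32+8) ≡ 1218 (mod 1951).
Check: 1218² = 1483524 ≡ 764 (mod 1951). The two roots are 733 and 1218.

733, 1218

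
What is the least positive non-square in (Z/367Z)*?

3

(2/367) = +1, so 2 is a residue.
(3/367) = −1, so 3 is the smallest positive non-residue mod 367.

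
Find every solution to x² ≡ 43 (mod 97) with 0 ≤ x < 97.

97 ≡ 1 (mod 4), so we find a root by search.
Trying successive values, 25² = 625 ≡ 43 (mod 97). The other root is 97 − 25 = 72.

25, 72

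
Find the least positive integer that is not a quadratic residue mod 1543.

(2/1543) = +1, so 2 is a residue.
(3/1543) = −1, so 3 is the smallest positive non-residue mod 1543.

3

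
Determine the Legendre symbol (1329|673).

Euler's criterion: (1329/673) ≡ 656^336 (mod 673).
656^2 ≡ 289 (mod 673)
656^4 ≡ 69 (mod 673)
656^8 ≡ 50 (mod 673)
656^16 ≡ 481 (mod 673)
656^32 ≡ 522 (mod 673)
656^64 ≡ 592 (mod 673)
656^128 ≡ 504 (mod 673)
656^256 ≡ 295 (mod 673)
656^336 = 656^(256+64+16) ≡ 672 (mod 673).
Result is 672 ≡ −1, so (1329/673) = −1.

-1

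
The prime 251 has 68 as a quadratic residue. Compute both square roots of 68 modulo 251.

Since 251 ≡ 3 (mod 4), a square root of 68 is 68^((251+1)/4) = 68^63 mod 251.
Repeated squaring: 68^2≡106, 68^4≡192, 68^8≡218, 68^16≡85, 68^32≡197 (mod 251).
68^63 = 68^(32+16+8+4+2+1) ≡ 161 (mod 251).
Check: 161² = 25921 ≡ 68 (mod 251). The two roots are 90 and 161.

90, 161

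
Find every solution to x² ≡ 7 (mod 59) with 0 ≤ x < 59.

Since 59 ≡ 3 (mod 4), a square root of 7 is 7^((59+1)/4) = 7^15 mod 59.
Repeated squaring: 7^2≡49, 7^4≡41, 7^8≡29 (mod 59).
7^15 = 7^(8+4+2+1) ≡ 19 (mod 59).
Check: 19² = 361 ≡ 7 (mod 59). The two roots are 19 and 40.

19, 40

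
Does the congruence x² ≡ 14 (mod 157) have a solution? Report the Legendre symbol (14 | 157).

1

Euler's criterion: (14/157) ≡ 14^78 (mod 157).
14^2 ≡ 39 (mod 157)
14^4 ≡ 108 (mod 157)
14^8 ≡ 46 (mod 157)
14^16 ≡ 75 (mod 157)
14^32 ≡ 130 (mod 157)
14^64 ≡ 101 (mod 157)
14^78 = 14^(64+8+4+2) ≡ 1 (mod 157).
Result is 1, so (14/157) = 1.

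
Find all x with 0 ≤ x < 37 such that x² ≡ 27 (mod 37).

37 ≡ 1 (mod 4), so we find a root by search.
Trying successive values, 8² = 64 ≡ 27 (mod 37). The other root is 37 − 8 = 29.

8, 29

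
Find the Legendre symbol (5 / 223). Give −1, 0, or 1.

-1

Reciprocity: 5 ≡ 1 and 223 ≡ 3 (mod 4), so (5/223) = +(223/5).
Reduce top mod 5: now compute (3/5).
Reciprocity: 3 ≡ 3 and 5 ≡ 1 (mod 4), so (3/5) = +(5/3).
Reduce top mod 3: now compute (2/3).
Pull out 2: since 3 ≡ 3 (mod 8), (2/3) = -1.
Reached (1/3) = 1. Collecting the sign flips along the way, the symbol is -1.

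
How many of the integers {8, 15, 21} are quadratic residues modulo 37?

1

(8/37) = -1 → non-residue.
(15/37) = -1 → non-residue.
(21/37) = +1 → QR.
Total quadratic residues among the 3: 1.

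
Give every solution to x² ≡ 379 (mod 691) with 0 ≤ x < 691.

Since 691 ≡ 3 (mod 4), a square root of 379 is 379^((691+1)/4) = 379^173 mod 691.
Repeated squaring: 379^2≡604, 379^4≡659, 379^8≡333, 379^16≡329, 379^32≡445, 379^64≡399, 379^128≡271 (mod 691).
379^173 = 379^(128+32+8+4+1) ≡ 400 (mod 691).
Check: 400² = 160000 ≡ 379 (mod 691). The two roots are 291 and 400.

291, 400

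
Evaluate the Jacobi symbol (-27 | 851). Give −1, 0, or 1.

-1

First reduce: -27 ≡ 824 (mod 851).
Pull out 2^3: since 851 ≡ 3 (mod 8), (2/851) = -1, so (2/851)^3 = -1.
Reciprocity: 103 ≡ 3 and 851 ≡ 3 (mod 4), so (103/851) = −(851/103).
Reduce top mod 103: now compute (27/103).
Reciprocity: 27 ≡ 3 and 103 ≡ 3 (mod 4), so (27/103) = −(103/27).
Reduce top mod 27: now compute (22/27).
Pull out 2: since 27 ≡ 3 (mod 8), (2/27) = -1.
Reciprocity: 11 ≡ 3 and 27 ≡ 3 (mod 4), so (11/27) = −(27/11).
Reduce top mod 11: now compute (5/11).
Reciprocity: 5 ≡ 1 and 11 ≡ 3 (mod 4), so (5/11) = +(11/5).
Reduce top mod 5: now compute (1/5).
Reached (1/5) = 1. Collecting the sign flips along the way, the symbol is -1.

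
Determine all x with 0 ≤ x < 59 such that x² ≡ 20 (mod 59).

16, 43

Since 59 ≡ 3 (mod 4), a square root of 20 is 20^((59+1)/4) = 20^15 mod 59.
Repeated squaring: 20^2≡46, 20^4≡51, 20^8≡5 (mod 59).
20^15 = 20^(8+4+2+1) ≡ 16 (mod 59).
Check: 16² = 256 ≡ 20 (mod 59). The two roots are 16 and 43.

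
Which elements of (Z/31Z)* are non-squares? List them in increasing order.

Square k = 1,…,15 (k and 31−k give the same square):
1²=1, 2²=4, 3²=9, 4²=16, 5²=25, 6²≡5, 7²≡18, 8²≡2, 9²≡19, 10²≡7, 11²≡28, 12²≡20, 13²≡14, 14²≡10, 15²≡8 (mod 31).
The residues are {1, 2, 4, 5, 7, 8, 9, 10, 14, 16, 18, 19, 20, 25, 28}; the non-residues are the remaining 15 nonzero classes.

3 6 11 12 13 15 17 21 22 23 24 26 27 29 30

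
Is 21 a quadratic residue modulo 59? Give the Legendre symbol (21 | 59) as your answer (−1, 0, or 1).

1

Euler's criterion: (21/59) ≡ 21^29 (mod 59).
21^2 ≡ 28 (mod 59)
21^4 ≡ 17 (mod 59)
21^8 ≡ 53 (mod 59)
21^16 ≡ 36 (mod 59)
21^29 = 21^(16+8+4+1) ≡ 1 (mod 59).
Result is 1, so (21/59) = 1.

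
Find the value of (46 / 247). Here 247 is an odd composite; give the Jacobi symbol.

Pull out 2: since 247 ≡ 7 (mod 8), (2/247) = +1.
Reciprocity: 23 ≡ 3 and 247 ≡ 3 (mod 4), so (23/247) = −(247/23).
Reduce top mod 23: now compute (17/23).
Reciprocity: 17 ≡ 1 and 23 ≡ 3 (mod 4), so (17/23) = +(23/17).
Reduce top mod 17: now compute (6/17).
Pull out 2: since 17 ≡ 1 (mod 8), (2/17) = +1.
Reciprocity: 3 ≡ 3 and 17 ≡ 1 (mod 4), so (3/17) = +(17/3).
Reduce top mod 3: now compute (2/3).
Pull out 2: since 3 ≡ 3 (mod 8), (2/3) = -1.
Reached (1/3) = 1. Collecting the sign flips along the way, the symbol is +1.

1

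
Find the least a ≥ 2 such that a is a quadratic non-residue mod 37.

(2/37) = −1, so 2 is the smallest positive non-residue mod 37.

2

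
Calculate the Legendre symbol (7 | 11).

-1

Euler's criterion: (7/11) ≡ 7^5 (mod 11).
7^2 ≡ 5 (mod 11)
7^4 ≡ 3 (mod 11)
7^5 = 7^(4+1) ≡ 10 (mod 11).
Result is 10 ≡ −1, so (7/11) = −1.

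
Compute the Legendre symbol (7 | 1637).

Reciprocity: 7 ≡ 3 and 1637 ≡ 1 (mod 4), so (7/1637) = +(1637/7).
Reduce top mod 7: now compute (6/7).
Pull out 2: since 7 ≡ 7 (mod 8), (2/7) = +1.
Reciprocity: 3 ≡ 3 and 7 ≡ 3 (mod 4), so (3/7) = −(7/3).
Reduce top mod 3: now compute (1/3).
Reached (1/3) = 1. Collecting the sign flips along the way, the symbol is -1.

-1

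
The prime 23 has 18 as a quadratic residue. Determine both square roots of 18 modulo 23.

Since 23 ≡ 3 (mod 4), a square root of 18 is 18^((23+1)/4) = 18^6 mod 23.
Repeated squaring: 18^2≡2, 18^4≡4 (mod 23).
18^6 = 18^(4+2) ≡ 8 (mod 23).
Check: 8² = 64 ≡ 18 (mod 23). The two roots are 8 and 15.

8, 15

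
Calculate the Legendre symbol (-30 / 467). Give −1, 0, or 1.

-1

First reduce: -30 ≡ 437 (mod 467).
Reciprocity: 437 ≡ 1 and 467 ≡ 3 (mod 4), so (437/467) = +(467/437).
Reduce top mod 437: now compute (30/437).
Pull out 2: since 437 ≡ 5 (mod 8), (2/437) = -1.
Reciprocity: 15 ≡ 3 and 437 ≡ 1 (mod 4), so (15/437) = +(437/15).
Reduce top mod 15: now compute (2/15).
Pull out 2: since 15 ≡ 7 (mod 8), (2/15) = +1.
Reached (1/15) = 1. Collecting the sign flips along the way, the symbol is -1.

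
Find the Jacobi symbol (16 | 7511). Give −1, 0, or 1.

1

Pull out 2^4: since 7511 ≡ 7 (mod 8), (2/7511) = +1, so (2/7511)^4 = +1.
Reached (1/7511) = 1. Collecting the sign flips along the way, the symbol is +1.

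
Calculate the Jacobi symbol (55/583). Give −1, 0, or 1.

Reciprocity: 55 ≡ 3 and 583 ≡ 3 (mod 4), so (55/583) = −(583/55).
Reduce top mod 55: now compute (33/55).
Reciprocity: 33 ≡ 1 and 55 ≡ 3 (mod 4), so (33/55) = +(55/33).
Reduce top mod 33: now compute (22/33).
Pull out 2: since 33 ≡ 1 (mod 8), (2/33) = +1.
Reciprocity: 11 ≡ 3 and 33 ≡ 1 (mod 4), so (11/33) = +(33/11).
Reduce top mod 11: now compute (0/11).
Top reduces to 0: gcd > 1, so the symbol is 0.

0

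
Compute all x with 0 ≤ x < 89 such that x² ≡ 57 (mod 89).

18, 71

89 ≡ 1 (mod 4), so we find a root by search.
Trying successive values, 18² = 324 ≡ 57 (mod 89). The other root is 89 − 18 = 71.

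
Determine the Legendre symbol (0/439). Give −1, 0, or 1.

Top reduces to 0: gcd > 1, so the symbol is 0.

0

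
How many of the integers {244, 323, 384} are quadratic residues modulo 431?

2

(244/431) = +1 → QR.
(323/431) = -1 → non-residue.
(384/431) = +1 → QR.
Total quadratic residues among the 3: 2.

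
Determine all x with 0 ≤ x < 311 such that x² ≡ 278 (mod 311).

Since 311 ≡ 3 (mod 4), a square root of 278 is 278^((311+1)/4) = 278^78 mod 311.
Repeated squaring: 278^2≡156, 278^4≡78, 278^8≡175, 278^16≡147, 278^32≡150, 278^64≡108 (mod 311).
278^78 = 278^(64+8+4+2) ≡ 30 (mod 311).
Check: 30² = 900 ≡ 278 (mod 311). The two roots are 30 and 281.

30, 281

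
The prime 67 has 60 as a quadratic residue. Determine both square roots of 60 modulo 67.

Since 67 ≡ 3 (mod 4), a square root of 60 is 60^((67+1)/4) = 60^17 mod 67.
Repeated squaring: 60^2≡49, 60^4≡56, 60^8≡54, 60^16≡35 (mod 67).
60^17 = 60^(16+1) ≡ 23 (mod 67).
Check: 23² = 529 ≡ 60 (mod 67). The two roots are 23 and 44.

23, 44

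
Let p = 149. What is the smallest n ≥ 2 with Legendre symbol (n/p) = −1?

2

(2/149) = −1, so 2 is the smallest positive non-residue mod 149.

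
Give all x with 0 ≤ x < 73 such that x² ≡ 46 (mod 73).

73 ≡ 1 (mod 4), so we find a root by search.
Trying successive values, 22² = 484 ≡ 46 (mod 73). The other root is 73 − 22 = 51.

22, 51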